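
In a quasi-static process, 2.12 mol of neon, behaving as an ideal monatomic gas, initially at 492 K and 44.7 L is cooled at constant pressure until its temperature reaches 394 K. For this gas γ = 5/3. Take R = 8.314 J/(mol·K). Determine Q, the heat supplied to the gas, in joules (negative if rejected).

-4320 J

P₁ = nRT₁/V₁ = 2.12×8.314×492/44.7 = 194 kPa.
Isobaric: P stays 194 kPa; V/T = const ⇒ T₂ = 394 K, V₂ = 35.8 L.
W = PΔV = 194×(35.8−44.7) kPa·L = -1730 J.
ΔU = nCvΔT = 2.12×12.5×(394−492) = -2590 J.
Q = ΔU + W = nCpΔT = -4320 J.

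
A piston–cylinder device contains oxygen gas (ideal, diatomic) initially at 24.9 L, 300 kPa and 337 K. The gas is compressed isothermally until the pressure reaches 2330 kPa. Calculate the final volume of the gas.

3.21 L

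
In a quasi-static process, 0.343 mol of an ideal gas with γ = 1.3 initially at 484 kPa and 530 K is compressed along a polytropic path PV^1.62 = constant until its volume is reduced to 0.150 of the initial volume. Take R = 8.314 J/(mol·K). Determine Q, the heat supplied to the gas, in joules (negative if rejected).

5830 J

V₁ = nRT₁/P₁ = 0.343×8.314×530/484 = 3.12 L.
Polytropic n=1.62: T₂ = T₁(V₁/V₂)^(n−1) = 530×(6.67)^0.62 = 1720 K; P₂ = P₁(V₁/V₂)^n = 10500 kPa.
W = (P₁V₁−P₂V₂)/(n−1) = (484×3.12−10500×0.468)/0.62 = -5470 J.
ΔU = nCvΔT = 0.343×27.7×(1720−530) = 11300 J.
Q = ΔU + W = 5830 J.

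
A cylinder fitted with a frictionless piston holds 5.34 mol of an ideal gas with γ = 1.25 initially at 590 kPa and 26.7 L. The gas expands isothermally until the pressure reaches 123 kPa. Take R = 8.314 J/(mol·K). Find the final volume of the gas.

T₁ = P₁V₁/(nR) = 590×26.7/(5.34×8.314) = 355 K.
Isothermal: T stays 355 K; PV = const ⇒ V₂ = 128 L, P₂ = 123 kPa.

128 L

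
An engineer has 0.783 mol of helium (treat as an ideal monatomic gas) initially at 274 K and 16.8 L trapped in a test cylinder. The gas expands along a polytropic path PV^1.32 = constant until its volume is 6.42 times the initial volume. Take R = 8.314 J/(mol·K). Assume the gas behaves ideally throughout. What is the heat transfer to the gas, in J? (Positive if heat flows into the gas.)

P₁ = nRT₁/V₁ = 0.783×8.314×274/16.8 = 106 kPa.
Polytropic n=1.32: T₂ = T₁(V₁/V₂)^(n−1) = 274×(0.156)^0.32 = 151 K; P₂ = P₁(V₁/V₂)^n = 9.12 kPa.
W = (P₁V₁−P₂V₂)/(n−1) = (106×16.8−9.12×108)/0.32 = 2500 J.
ΔU = nCvΔT = 0.783×12.5×(151−274) = -1200 J.
Q = ΔU + W = 1300 J.

1300 J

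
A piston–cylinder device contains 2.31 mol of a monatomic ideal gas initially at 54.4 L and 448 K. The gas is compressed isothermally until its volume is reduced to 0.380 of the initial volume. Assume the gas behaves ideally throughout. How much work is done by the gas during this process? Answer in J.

P₁ = nRT₁/V₁ = 2.31×8.314×448/54.4 = 158 kPa.
Isothermal: T stays 448 K; PV = const ⇒ V₂ = 20.7 L, P₂ = 416 kPa.
W = nRT ln(V₂/V₁) = 2.31×8.314×448×ln(0.380) = -8330 J.

-8330 J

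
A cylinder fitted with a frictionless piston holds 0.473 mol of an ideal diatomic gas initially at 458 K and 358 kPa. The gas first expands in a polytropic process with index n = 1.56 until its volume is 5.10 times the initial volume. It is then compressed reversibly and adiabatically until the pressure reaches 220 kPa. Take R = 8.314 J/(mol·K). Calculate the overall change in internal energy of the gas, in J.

-1250 J

V₁ = nRT₁/P₁ = 0.473×8.314×458/358 = 5.03 L.
Step 1 — Polytropic n=1.56: T₂ = T₁(V₁/V₂)^(n−1) = 458×(0.196)^0.56 = 184 K; P₂ = P₁(V₁/V₂)^n = 28.2 kPa.
W = (P₁V₁−P₂V₂)/(n−1) = (358×5.03−28.2×25.7)/0.56 = 1920 J.
ΔU = nCvΔT = 0.473×20.8×(184−458) = -2690 J.
Q = ΔU + W = -770 J.
State after step 1: P = 28.2 kPa, V = 25.7 L, T = 184 K.
Step 2 — Adiabatic: T₂/T₁ = (P₂/P₁)^((γ−1)/γ) ⇒ T₂ = 184×(7.80)^0.286 = 331 K; V₂ = 5.91 L.
ΔU = nCvΔT = 0.473×20.8×(331−184) = 1440 J.
Q = 0 for an adiabatic process, so W = −ΔU = -1440 J.
Net over both steps: W = 481 J, Q = -770 J, ΔU = -1250 J.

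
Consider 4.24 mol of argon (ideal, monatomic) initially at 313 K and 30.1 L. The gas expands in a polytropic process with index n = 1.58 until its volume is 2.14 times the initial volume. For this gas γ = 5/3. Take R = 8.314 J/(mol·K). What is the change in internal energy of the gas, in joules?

-5900 J

P₁ = nRT₁/V₁ = 4.24×8.314×313/30.1 = 367 kPa.
Polytropic n=1.58: T₂ = T₁(V₁/V₂)^(n−1) = 313×(0.467)^0.58 = 201 K; P₂ = P₁(V₁/V₂)^n = 110 kPa.
For an ideal gas ΔU = nCvΔT with Cv = (3/2)R = 12.5 J/(mol·K).
ΔU = 4.24×12.5×(201−313) = -5900 J.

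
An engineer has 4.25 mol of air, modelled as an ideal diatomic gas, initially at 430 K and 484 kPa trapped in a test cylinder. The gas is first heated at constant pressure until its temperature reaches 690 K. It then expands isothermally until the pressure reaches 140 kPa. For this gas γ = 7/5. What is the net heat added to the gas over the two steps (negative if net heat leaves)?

V₁ = nRT₁/P₁ = 4.25×8.314×430/484 = 31.4 L.
Step 1 — Isobaric: P stays 484 kPa; V/T = const ⇒ T₂ = 690 K, V₂ = 50.4 L.
W = PΔV = 484×(50.4−31.4) kPa·L = 9190 J.
ΔU = nCvΔT = 4.25×20.8×(690−430) = 23000 J.
Q = ΔU + W = nCpΔT = 32200 J.
State after step 1: P = 484 kPa, V = 50.4 L, T = 690 K.
Step 2 — Isothermal: T stays 690 K; PV = const ⇒ V₂ = 174 L, P₂ = 140 kPa.
ΔU = 0 (ideal gas, T constant).
W = nRT ln(V₂/V₁) = 4.25×8.314×690×ln(3.46) = 30200 J.
Q = ΔU + W = 30200 J.
Net over both steps: W = 39400 J, Q = 62400 J, ΔU = 23000 J.

62400 J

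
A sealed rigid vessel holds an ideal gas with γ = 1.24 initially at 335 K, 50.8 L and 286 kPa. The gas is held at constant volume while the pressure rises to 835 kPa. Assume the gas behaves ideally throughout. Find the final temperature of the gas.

Isochoric: V stays 50.8 L; P/T = const ⇒ T₂ = 978 K, P₂ = 835 kPa.

978 K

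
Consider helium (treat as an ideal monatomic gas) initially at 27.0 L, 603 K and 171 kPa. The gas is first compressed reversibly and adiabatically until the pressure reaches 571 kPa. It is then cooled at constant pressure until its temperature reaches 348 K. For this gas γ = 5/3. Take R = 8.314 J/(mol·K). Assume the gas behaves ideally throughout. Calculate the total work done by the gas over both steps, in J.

-9110 J

n = P₁V₁/(RT₁) = 171×27.0/(8.314×603) = 0.921 mol.
Step 1 — Adiabatic: T₂/T₁ = (P₂/P₁)^((γ−1)/γ) ⇒ T₂ = 603×(3.34)^0.400 = 977 K; V₂ = 13.1 L.
ΔU = nCvΔT = 0.921×12.5×(977−603) = 4290 J.
Q = 0 for an adiabatic process, so W = −ΔU = -4290 J.
State after step 1: P = 571 kPa, V = 13.1 L, T = 977 K.
Step 2 — Isobaric: P stays 571 kPa; V/T = const ⇒ T₂ = 348 K, V₂ = 4.67 L.
W = PΔV = 571×(4.67−13.1) kPa·L = -4810 J.
ΔU = nCvΔT = 0.921×12.5×(348−977) = -7220 J.
Q = ΔU + W = nCpΔT = -12000 J.
Net over both steps: W = -9110 J, Q = -12000 J, ΔU = -2930 J.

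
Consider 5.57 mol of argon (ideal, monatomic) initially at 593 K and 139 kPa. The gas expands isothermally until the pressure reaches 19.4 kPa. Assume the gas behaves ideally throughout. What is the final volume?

1420 L

V₁ = nRT₁/P₁ = 5.57×8.314×593/139 = 198 L.
Isothermal: T stays 593 K; PV = const ⇒ V₂ = 1420 L, P₂ = 19.4 kPa.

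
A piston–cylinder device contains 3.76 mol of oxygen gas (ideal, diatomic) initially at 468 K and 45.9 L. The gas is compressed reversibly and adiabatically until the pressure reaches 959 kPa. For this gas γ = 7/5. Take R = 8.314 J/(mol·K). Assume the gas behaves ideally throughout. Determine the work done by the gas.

-13500 J

P₁ = nRT₁/V₁ = 3.76×8.314×468/45.9 = 319 kPa.
Adiabatic: T₂/T₁ = (P₂/P₁)^((γ−1)/γ) ⇒ T₂ = 468×(3.01)^0.286 = 641 K; V₂ = 20.9 L.
ΔU = nCvΔT = 3.76×20.8×(641−468) = 13500 J.
Q = 0 for an adiabatic process, so W = −ΔU = -13500 J.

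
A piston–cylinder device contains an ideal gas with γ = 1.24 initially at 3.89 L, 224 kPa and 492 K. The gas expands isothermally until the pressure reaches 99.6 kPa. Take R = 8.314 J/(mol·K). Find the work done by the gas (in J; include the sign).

706 J

n = P₁V₁/(RT₁) = 224×3.89/(8.314×492) = 0.213 mol.
Isothermal: T stays 492 K; PV = const ⇒ V₂ = 8.75 L, P₂ = 99.6 kPa.
W = nRT ln(V₂/V₁) = 0.213×8.314×492×ln(2.25) = 706 J.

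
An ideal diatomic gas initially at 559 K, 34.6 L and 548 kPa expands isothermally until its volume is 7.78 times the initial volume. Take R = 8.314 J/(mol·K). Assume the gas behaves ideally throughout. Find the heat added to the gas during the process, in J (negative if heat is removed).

38900 J

n = P₁V₁/(RT₁) = 548×34.6/(8.314×559) = 4.08 mol.
Isothermal: T stays 559 K; PV = const ⇒ V₂ = 269 L, P₂ = 70.4 kPa.
ΔU = 0 (ideal gas, T constant).
W = nRT ln(V₂/V₁) = 4.08×8.314×559×ln(7.78) = 38900 J.
Q = ΔU + W = 38900 J.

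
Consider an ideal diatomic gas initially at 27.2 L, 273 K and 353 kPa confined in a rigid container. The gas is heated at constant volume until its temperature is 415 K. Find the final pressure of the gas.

537 kPa

Isochoric: V stays 27.2 L; P/T = const ⇒ T₂ = 415 K, P₂ = 537 kPa.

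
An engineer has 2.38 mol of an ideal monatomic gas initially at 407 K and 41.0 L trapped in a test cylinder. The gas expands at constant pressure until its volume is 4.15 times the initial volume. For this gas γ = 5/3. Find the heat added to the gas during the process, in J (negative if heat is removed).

P₁ = nRT₁/V₁ = 2.38×8.314×407/41.0 = 196 kPa.
Isobaric: P stays 196 kPa; V/T = const ⇒ T₂ = 1690 K, V₂ = 170 L.
W = PΔV = 196×(170−41.0) kPa·L = 25400 J.
ΔU = nCvΔT = 2.38×12.5×(1690−407) = 38100 J.
Q = ΔU + W = nCpΔT = 63400 J.

63400 J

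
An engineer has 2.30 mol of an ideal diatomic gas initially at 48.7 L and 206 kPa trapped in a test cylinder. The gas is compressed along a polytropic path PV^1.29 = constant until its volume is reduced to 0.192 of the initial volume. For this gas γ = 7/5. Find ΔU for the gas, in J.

15400 J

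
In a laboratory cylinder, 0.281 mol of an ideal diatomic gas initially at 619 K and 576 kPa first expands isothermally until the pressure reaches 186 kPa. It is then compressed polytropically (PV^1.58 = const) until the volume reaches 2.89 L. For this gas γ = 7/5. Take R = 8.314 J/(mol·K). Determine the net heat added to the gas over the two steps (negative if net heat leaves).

V₁ = nRT₁/P₁ = 0.281×8.314×619/576 = 2.51 L.
Step 1 — Isothermal: T stays 619 K; PV = const ⇒ V₂ = 7.77 L, P₂ = 186 kPa.
ΔU = 0 (ideal gas, T constant).
W = nRT ln(V₂/V₁) = 0.281×8.314×619×ln(3.10) = 1630 J.
Q = ΔU + W = 1630 J.
State after step 1: P = 186 kPa, V = 7.77 L, T = 619 K.
Step 2 — Polytropic n=1.58: T₂ = T₁(V₁/V₂)^(n−1) = 619×(2.69)^0.58 = 1100 K; P₂ = P₁(V₁/V₂)^n = 888 kPa.
W = (P₁V₁−P₂V₂)/(n−1) = (186×7.77−888×2.89)/0.58 = -1930 J.
ΔU = nCvΔT = 0.281×20.8×(1100−619) = 2800 J.
Q = ΔU + W = 870 J.
Net over both steps: W = -299 J, Q = 2500 J, ΔU = 2800 J.

2500 J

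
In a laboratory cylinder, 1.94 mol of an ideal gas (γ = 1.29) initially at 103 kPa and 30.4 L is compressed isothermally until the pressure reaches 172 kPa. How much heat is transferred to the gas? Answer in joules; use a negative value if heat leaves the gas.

-1610 J

T₁ = P₁V₁/(nR) = 103×30.4/(1.94×8.314) = 194 K.
Isothermal: T stays 194 K; PV = const ⇒ V₂ = 18.2 L, P₂ = 172 kPa.
ΔU = 0 (ideal gas, T constant).
W = nRT ln(V₂/V₁) = 1.94×8.314×194×ln(0.599) = -1610 J.
Q = ΔU + W = -1610 J.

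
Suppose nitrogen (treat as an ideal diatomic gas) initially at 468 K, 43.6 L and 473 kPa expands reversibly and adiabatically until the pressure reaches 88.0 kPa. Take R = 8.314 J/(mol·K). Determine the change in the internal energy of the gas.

-19700 J

n = P₁V₁/(RT₁) = 473×43.6/(8.314×468) = 5.30 mol.
Adiabatic: T₂/T₁ = (P₂/P₁)^((γ−1)/γ) ⇒ T₂ = 468×(0.186)^0.286 = 289 K; V₂ = 145 L.
For an ideal gas ΔU = nCvΔT with Cv = (5/2)R = 20.8 J/(mol·K).
ΔU = 5.30×20.8×(289−468) = -19700 J.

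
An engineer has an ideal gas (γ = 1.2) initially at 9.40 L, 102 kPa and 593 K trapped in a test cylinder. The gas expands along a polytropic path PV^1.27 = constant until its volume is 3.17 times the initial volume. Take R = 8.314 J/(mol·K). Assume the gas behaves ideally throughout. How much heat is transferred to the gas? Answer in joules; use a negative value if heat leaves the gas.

n = P₁V₁/(RT₁) = 102×9.40/(8.314×593) = 0.194 mol.
Polytropic n=1.27: T₂ = T₁(V₁/V₂)^(n−1) = 593×(0.315)^0.27 = 434 K; P₂ = P₁(V₁/V₂)^n = 23.6 kPa.
W = (P₁V₁−P₂V₂)/(n−1) = (102×9.40−23.6×29.8)/0.27 = 950 J.
ΔU = nCvΔT = 0.194×41.6×(434−593) = -1280 J.
Q = ΔU + W = -333 J.

-333 J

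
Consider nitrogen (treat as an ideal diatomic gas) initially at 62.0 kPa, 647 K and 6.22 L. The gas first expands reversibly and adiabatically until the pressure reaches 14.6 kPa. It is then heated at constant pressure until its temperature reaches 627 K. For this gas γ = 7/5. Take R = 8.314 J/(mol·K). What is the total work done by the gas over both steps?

445 J

n = P₁V₁/(RT₁) = 62.0×6.22/(8.314×647) = 0.0717 mol.
Step 1 — Adiabatic: T₂/T₁ = (P₂/P₁)^((γ−1)/γ) ⇒ T₂ = 647×(0.235)^0.286 = 428 K; V₂ = 17.5 L.
ΔU = nCvΔT = 0.0717×20.8×(428−647) = -326 J.
Q = 0 for an adiabatic process, so W = −ΔU = 326 J.
State after step 1: P = 14.6 kPa, V = 17.5 L, T = 428 K.
Step 2 — Isobaric: P stays 14.6 kPa; V/T = const ⇒ T₂ = 627 K, V₂ = 25.6 L.
W = PΔV = 14.6×(25.6−17.5) kPa·L = 119 J.
ΔU = nCvΔT = 0.0717×20.8×(627−428) = 297 J.
Q = ΔU + W = nCpΔT = 415 J.
Net over both steps: W = 445 J, Q = 415 J, ΔU = -29.8 J.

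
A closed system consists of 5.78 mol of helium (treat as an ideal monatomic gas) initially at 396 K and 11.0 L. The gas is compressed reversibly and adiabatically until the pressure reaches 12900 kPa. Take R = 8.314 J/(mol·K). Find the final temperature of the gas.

P₁ = nRT₁/V₁ = 5.78×8.314×396/11.0 = 1730 kPa.
Adiabatic: T₂/T₁ = (P₂/P₁)^((γ−1)/γ) ⇒ T₂ = 396×(7.46)^0.400 = 885 K; V₂ = 3.30 L.

885 K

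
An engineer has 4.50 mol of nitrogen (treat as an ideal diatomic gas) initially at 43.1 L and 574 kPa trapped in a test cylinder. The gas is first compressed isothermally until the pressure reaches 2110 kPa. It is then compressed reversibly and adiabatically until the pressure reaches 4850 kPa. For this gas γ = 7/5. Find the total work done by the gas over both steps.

T₁ = P₁V₁/(nR) = 574×43.1/(4.50×8.314) = 661 K.
Step 1 — Isothermal: T stays 661 K; PV = const ⇒ V₂ = 11.7 L, P₂ = 2110 kPa.
ΔU = 0 (ideal gas, T constant).
W = nRT ln(V₂/V₁) = 4.50×8.314×661×ln(0.272) = -32200 J.
Q = ΔU + W = -32200 J.
State after step 1: P = 2110 kPa, V = 11.7 L, T = 661 K.
Step 2 — Adiabatic: T₂/T₁ = (P₂/P₁)^((γ−1)/γ) ⇒ T₂ = 661×(2.30)^0.286 = 839 K; V₂ = 6.47 L.
ΔU = nCvΔT = 4.50×20.8×(839−661) = 16600 J.
Q = 0 for an adiabatic process, so W = −ΔU = -16600 J.
Net over both steps: W = -48800 J, Q = -32200 J, ΔU = 16600 J.

-48800 J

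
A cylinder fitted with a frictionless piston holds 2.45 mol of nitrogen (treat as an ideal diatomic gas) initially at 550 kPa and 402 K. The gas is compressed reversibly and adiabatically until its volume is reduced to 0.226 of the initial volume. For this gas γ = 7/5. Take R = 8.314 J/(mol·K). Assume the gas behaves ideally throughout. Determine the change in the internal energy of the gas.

16600 J

V₁ = nRT₁/P₁ = 2.45×8.314×402/550 = 14.9 L.
Adiabatic: TV^(γ−1) = const ⇒ T₂ = 402×(4.42)^0.400 = 729 K; PV^γ = const ⇒ P₂ = 4410 kPa.
For an ideal gas ΔU = nCvΔT with Cv = (5/2)R = 20.8 J/(mol·K).
ΔU = 2.45×20.8×(729−402) = 16600 J.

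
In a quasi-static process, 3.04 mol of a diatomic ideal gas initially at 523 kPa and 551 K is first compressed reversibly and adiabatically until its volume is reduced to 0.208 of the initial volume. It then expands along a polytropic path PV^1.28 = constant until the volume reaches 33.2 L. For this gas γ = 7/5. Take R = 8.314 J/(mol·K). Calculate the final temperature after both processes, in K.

V₁ = nRT₁/P₁ = 3.04×8.314×551/523 = 26.6 L.
Step 1 — Adiabatic: TV^(γ−1) = const ⇒ T₂ = 551×(4.81)^0.400 = 1030 K; PV^γ = const ⇒ P₂ = 4710 kPa.
ΔU = nCvΔT = 3.04×20.8×(1030−551) = 30400 J.
Q = 0 for an adiabatic process, so W = −ΔU = -30400 J.
State after step 1: P = 4710 kPa, V = 5.54 L, T = 1030 K.
Step 2 — Polytropic n=1.28: T₂ = T₁(V₁/V₂)^(n−1) = 1030×(0.167)^0.28 = 625 K; P₂ = P₁(V₁/V₂)^n = 476 kPa.
W = (P₁V₁−P₂V₂)/(n−1) = (4710×5.54−476×33.2)/0.28 = 36800 J.
ΔU = nCvΔT = 3.04×20.8×(625−1030) = -25700 J.
Q = ΔU + W = 11000 J.
Net over both steps: W = 6330 J, Q = 11000 J, ΔU = 4700 J.

625 K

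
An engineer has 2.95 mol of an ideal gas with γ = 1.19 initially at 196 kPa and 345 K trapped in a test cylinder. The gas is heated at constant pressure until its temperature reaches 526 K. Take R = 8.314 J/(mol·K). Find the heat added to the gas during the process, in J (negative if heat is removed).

27800 J

V₁ = nRT₁/P₁ = 2.95×8.314×345/196 = 43.2 L.
Isobaric: P stays 196 kPa; V/T = const ⇒ T₂ = 526 K, V₂ = 65.8 L.
W = PΔV = 196×(65.8−43.2) kPa·L = 4440 J.
ΔU = nCvΔT = 2.95×43.8×(526−345) = 23400 J.
Q = ΔU + W = nCpΔT = 27800 J.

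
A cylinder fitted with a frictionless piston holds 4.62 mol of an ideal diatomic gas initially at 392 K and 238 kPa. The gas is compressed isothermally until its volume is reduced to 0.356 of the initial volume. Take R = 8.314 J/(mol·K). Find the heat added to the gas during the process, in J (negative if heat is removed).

-15600 J

V₁ = nRT₁/P₁ = 4.62×8.314×392/238 = 63.3 L.
Isothermal: T stays 392 K; PV = const ⇒ V₂ = 22.5 L, P₂ = 669 kPa.
ΔU = 0 (ideal gas, T constant).
W = nRT ln(V₂/V₁) = 4.62×8.314×392×ln(0.356) = -15600 J.
Q = ΔU + W = -15600 J.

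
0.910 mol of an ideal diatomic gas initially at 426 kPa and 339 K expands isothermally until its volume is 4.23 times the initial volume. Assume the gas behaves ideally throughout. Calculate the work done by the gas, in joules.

3700 J

V₁ = nRT₁/P₁ = 0.910×8.314×339/426 = 6.02 L.
Isothermal: T stays 339 K; PV = const ⇒ V₂ = 25.5 L, P₂ = 101 kPa.
W = nRT ln(V₂/V₁) = 0.910×8.314×339×ln(4.23) = 3700 J.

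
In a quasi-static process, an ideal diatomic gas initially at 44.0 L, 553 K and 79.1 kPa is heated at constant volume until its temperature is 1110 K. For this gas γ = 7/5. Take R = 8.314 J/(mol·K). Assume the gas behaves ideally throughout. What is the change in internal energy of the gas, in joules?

8760 J

n = P₁V₁/(RT₁) = 79.1×44.0/(8.314×553) = 0.757 mol.
Isochoric: V stays 44.0 L; P/T = const ⇒ T₂ = 1110 K, P₂ = 159 kPa.
For an ideal gas ΔU = nCvΔT with Cv = (5/2)R = 20.8 J/(mol·K).
ΔU = 0.757×20.8×(1110−553) = 8760 J.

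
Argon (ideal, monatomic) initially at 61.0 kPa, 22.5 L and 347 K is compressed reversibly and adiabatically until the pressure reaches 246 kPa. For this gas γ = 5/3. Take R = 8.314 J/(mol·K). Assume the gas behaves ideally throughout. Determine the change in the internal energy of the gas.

n = P₁V₁/(RT₁) = 61.0×22.5/(8.314×347) = 0.476 mol.
Adiabatic: T₂/T₁ = (P₂/P₁)^((γ−1)/γ) ⇒ T₂ = 347×(4.03)^0.400 = 606 K; V₂ = 9.75 L.
For an ideal gas ΔU = nCvΔT with Cv = (3/2)R = 12.5 J/(mol·K).
ΔU = 0.476×12.5×(606−347) = 1540 J.

1540 J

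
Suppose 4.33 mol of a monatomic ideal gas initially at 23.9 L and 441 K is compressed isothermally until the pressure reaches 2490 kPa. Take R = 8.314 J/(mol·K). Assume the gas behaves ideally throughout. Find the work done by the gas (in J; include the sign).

P₁ = nRT₁/V₁ = 4.33×8.314×441/23.9 = 664 kPa.
Isothermal: T stays 441 K; PV = const ⇒ V₂ = 6.38 L, P₂ = 2490 kPa.
W = nRT ln(V₂/V₁) = 4.33×8.314×441×ln(0.267) = -21000 J.

-21000 J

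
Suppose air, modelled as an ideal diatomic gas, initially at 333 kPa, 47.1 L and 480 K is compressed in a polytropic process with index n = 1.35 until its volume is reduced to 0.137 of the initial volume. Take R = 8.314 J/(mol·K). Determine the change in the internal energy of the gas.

n = P₁V₁/(RT₁) = 333×47.1/(8.314×480) = 3.93 mol.
Polytropic n=1.35: T₂ = T₁(V₁/V₂)^(n−1) = 480×(7.30)^0.35 = 962 K; P₂ = P₁(V₁/V₂)^n = 4870 kPa.
For an ideal gas ΔU = nCvΔT with Cv = (5/2)R = 20.8 J/(mol·K).
ΔU = 3.93×20.8×(962−480) = 39400 J.

39400 J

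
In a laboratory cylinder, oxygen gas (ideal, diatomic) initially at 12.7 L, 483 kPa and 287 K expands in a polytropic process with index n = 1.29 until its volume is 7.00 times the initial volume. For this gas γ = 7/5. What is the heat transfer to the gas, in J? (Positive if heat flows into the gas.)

2510 J

n = P₁V₁/(RT₁) = 483×12.7/(8.314×287) = 2.57 mol.
Polytropic n=1.29: T₂ = T₁(V₁/V₂)^(n−1) = 287×(0.143)^0.29 = 163 K; P₂ = P₁(V₁/V₂)^n = 39.2 kPa.
W = (P₁V₁−P₂V₂)/(n−1) = (483×12.7−39.2×88.9)/0.29 = 9120 J.
ΔU = nCvΔT = 2.57×20.8×(163−287) = -6610 J.
Q = ΔU + W = 2510 J.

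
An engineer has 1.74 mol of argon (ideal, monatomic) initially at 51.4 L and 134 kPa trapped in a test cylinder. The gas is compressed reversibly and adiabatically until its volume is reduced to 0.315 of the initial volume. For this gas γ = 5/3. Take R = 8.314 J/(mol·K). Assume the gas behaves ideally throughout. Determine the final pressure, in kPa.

919 kPa

T₁ = P₁V₁/(nR) = 134×51.4/(1.74×8.314) = 476 K.
Adiabatic: TV^(γ−1) = const ⇒ T₂ = 476×(3.17)^0.667 = 1030 K; PV^γ = const ⇒ P₂ = 919 kPa.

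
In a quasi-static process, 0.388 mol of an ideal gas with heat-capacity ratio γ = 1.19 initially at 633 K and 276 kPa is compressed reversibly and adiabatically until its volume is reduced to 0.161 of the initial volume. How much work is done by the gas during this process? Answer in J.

V₁ = nRT₁/P₁ = 0.388×8.314×633/276 = 7.40 L.
Adiabatic: TV^(γ−1) = const ⇒ T₂ = 633×(6.21)^0.190 = 896 K; PV^γ = const ⇒ P₂ = 2430 kPa.
ΔU = nCvΔT = 0.388×43.8×(896−633) = 4460 J.
Q = 0 for an adiabatic process, so W = −ΔU = -4460 J.

-4460 J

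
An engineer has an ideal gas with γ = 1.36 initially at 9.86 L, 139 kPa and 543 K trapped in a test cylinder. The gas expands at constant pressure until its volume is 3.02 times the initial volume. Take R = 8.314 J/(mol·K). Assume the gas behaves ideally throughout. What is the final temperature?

Isobaric: P stays 139 kPa; V/T = const ⇒ T₂ = 1640 K, V₂ = 29.8 L.

1640 K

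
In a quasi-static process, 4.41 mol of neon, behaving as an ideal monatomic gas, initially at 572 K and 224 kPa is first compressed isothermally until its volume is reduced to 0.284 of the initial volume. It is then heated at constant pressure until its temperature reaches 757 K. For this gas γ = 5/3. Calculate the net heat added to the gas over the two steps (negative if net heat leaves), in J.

-9440 J

V₁ = nRT₁/P₁ = 4.41×8.314×572/224 = 93.6 L.
Step 1 — Isothermal: T stays 572 K; PV = const ⇒ V₂ = 26.6 L, P₂ = 789 kPa.
ΔU = 0 (ideal gas, T constant).
W = nRT ln(V₂/V₁) = 4.41×8.314×572×ln(0.284) = -26400 J.
Q = ΔU + W = -26400 J.
State after step 1: P = 789 kPa, V = 26.6 L, T = 572 K.
Step 2 — Isobaric: P stays 789 kPa; V/T = const ⇒ T₂ = 757 K, V₂ = 35.2 L.
W = PΔV = 789×(35.2−26.6) kPa·L = 6780 J.
ΔU = nCvΔT = 4.41×12.5×(757−572) = 10200 J.
Q = ΔU + W = nCpΔT = 17000 J.
Net over both steps: W = -19600 J, Q = -9440 J, ΔU = 10200 J.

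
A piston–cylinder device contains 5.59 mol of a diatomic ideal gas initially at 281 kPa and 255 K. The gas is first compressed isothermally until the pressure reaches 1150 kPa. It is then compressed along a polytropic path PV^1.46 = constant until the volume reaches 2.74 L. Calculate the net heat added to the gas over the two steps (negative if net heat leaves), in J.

V₁ = nRT₁/P₁ = 5.59×8.314×255/281 = 42.2 L.
Step 1 — Isothermal: T stays 255 K; PV = const ⇒ V₂ = 10.3 L, P₂ = 1150 kPa.
ΔU = 0 (ideal gas, T constant).
W = nRT ln(V₂/V₁) = 5.59×8.314×255×ln(0.244) = -16700 J.
Q = ΔU + W = -16700 J.
State after step 1: P = 1150 kPa, V = 10.3 L, T = 255 K.
Step 2 — Polytropic n=1.46: T₂ = T₁(V₁/V₂)^(n−1) = 255×(3.76)^0.46 = 469 K; P₂ = P₁(V₁/V₂)^n = 7960 kPa.
W = (P₁V₁−P₂V₂)/(n−1) = (1150×10.3−7960×2.74)/0.46 = -21600 J.
ΔU = nCvΔT = 5.59×20.8×(469−255) = 24900 J.
Q = ΔU + W = 3240 J.
Net over both steps: W = -38300 J, Q = -13500 J, ΔU = 24900 J.

-13500 J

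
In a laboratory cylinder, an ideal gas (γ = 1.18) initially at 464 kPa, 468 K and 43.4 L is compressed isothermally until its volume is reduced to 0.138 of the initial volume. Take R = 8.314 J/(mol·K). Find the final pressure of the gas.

Isothermal: T stays 468 K; PV = const ⇒ V₂ = 5.99 L, P₂ = 3360 kPa.

3360 kPa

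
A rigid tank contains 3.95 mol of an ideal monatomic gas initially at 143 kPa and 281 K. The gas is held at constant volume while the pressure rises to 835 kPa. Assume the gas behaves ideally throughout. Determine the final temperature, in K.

V₁ = nRT₁/P₁ = 3.95×8.314×281/143 = 64.5 L.
Isochoric: V stays 64.5 L; P/T = const ⇒ T₂ = 1640 K, P₂ = 835 kPa.

1640 K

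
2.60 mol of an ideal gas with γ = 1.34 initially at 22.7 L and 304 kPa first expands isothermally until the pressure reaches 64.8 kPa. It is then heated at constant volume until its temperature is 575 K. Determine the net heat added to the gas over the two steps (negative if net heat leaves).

26900 J

T₁ = P₁V₁/(nR) = 304×22.7/(2.60×8.314) = 319 K.
Step 1 — Isothermal: T stays 319 K; PV = const ⇒ V₂ = 106 L, P₂ = 64.8 kPa.
ΔU = 0 (ideal gas, T constant).
W = nRT ln(V₂/V₁) = 2.60×8.314×319×ln(4.69) = 10700 J.
Q = ΔU + W = 10700 J.
State after step 1: P = 64.8 kPa, V = 106 L, T = 319 K.
Step 2 — Isochoric: V stays 106 L; P/T = const ⇒ T₂ = 575 K, P₂ = 117 kPa.
W = 0 (no volume change).
ΔU = nCvΔT = 2.60×24.5×(575−319) = 16300 J.
Q = ΔU = 16300 J.
Net over both steps: W = 10700 J, Q = 26900 J, ΔU = 16300 J.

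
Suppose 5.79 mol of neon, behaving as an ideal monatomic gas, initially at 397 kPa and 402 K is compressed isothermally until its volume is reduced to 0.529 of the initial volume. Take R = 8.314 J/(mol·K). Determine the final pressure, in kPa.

750 kPa

V₁ = nRT₁/P₁ = 5.79×8.314×402/397 = 48.7 L.
Isothermal: T stays 402 K; PV = const ⇒ V₂ = 25.8 L, P₂ = 750 kPa.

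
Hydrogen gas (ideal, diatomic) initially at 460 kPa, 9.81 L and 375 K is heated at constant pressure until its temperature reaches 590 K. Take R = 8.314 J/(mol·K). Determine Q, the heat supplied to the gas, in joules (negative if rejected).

9060 J

n = P₁V₁/(RT₁) = 460×9.81/(8.314×375) = 1.45 mol.
Isobaric: P stays 460 kPa; V/T = const ⇒ T₂ = 590 K, V₂ = 15.4 L.
W = PΔV = 460×(15.4−9.81) kPa·L = 2590 J.
ΔU = nCvΔT = 1.45×20.8×(590−375) = 6470 J.
Q = ΔU + W = nCpΔT = 9060 J.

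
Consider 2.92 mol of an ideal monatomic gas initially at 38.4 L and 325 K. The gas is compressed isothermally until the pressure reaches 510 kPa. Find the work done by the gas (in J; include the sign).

-7170 J

P₁ = nRT₁/V₁ = 2.92×8.314×325/38.4 = 205 kPa.
Isothermal: T stays 325 K; PV = const ⇒ V₂ = 15.5 L, P₂ = 510 kPa.
W = nRT ln(V₂/V₁) = 2.92×8.314×325×ln(0.403) = -7170 J.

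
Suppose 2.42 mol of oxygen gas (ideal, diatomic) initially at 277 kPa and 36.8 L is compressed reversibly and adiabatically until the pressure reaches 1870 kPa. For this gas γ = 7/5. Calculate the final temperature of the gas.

T₁ = P₁V₁/(nR) = 277×36.8/(2.42×8.314) = 507 K.
Adiabatic: T₂/T₁ = (P₂/P₁)^((γ−1)/γ) ⇒ T₂ = 507×(6.75)^0.286 = 874 K; V₂ = 9.41 L.

874 K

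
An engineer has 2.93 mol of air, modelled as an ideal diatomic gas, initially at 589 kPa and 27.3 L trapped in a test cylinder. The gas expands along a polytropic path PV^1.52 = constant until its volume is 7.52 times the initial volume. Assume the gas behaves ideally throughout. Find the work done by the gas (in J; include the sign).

T₁ = P₁V₁/(nR) = 589×27.3/(2.93×8.314) = 660 K.
Polytropic n=1.52: T₂ = T₁(V₁/V₂)^(n−1) = 660×(0.133)^0.52 = 231 K; P₂ = P₁(V₁/V₂)^n = 27.4 kPa.
W = (P₁V₁−P₂V₂)/(n−1) = (589×27.3−27.4×205)/0.52 = 20100 J.

20100 J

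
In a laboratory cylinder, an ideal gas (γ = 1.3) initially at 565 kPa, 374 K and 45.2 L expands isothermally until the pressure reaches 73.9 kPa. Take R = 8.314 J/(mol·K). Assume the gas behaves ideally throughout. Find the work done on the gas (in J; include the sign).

-51900 J

n = P₁V₁/(RT₁) = 565×45.2/(8.314×374) = 8.21 mol.
Isothermal: T stays 374 K; PV = const ⇒ V₂ = 346 L, P₂ = 73.9 kPa.
W = nRT ln(V₂/V₁) = 8.21×8.314×374×ln(7.65) = 51900 J.
Work done on the gas = −W_by = -51900 J.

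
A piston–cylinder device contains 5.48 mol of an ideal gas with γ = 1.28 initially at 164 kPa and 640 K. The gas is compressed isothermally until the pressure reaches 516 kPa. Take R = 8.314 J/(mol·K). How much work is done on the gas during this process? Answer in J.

33400 J

V₁ = nRT₁/P₁ = 5.48×8.314×640/164 = 178 L.
Isothermal: T stays 640 K; PV = const ⇒ V₂ = 56.5 L, P₂ = 516 kPa.
W = nRT ln(V₂/V₁) = 5.48×8.314×640×ln(0.318) = -33400 J.
Work done on the gas = −W_by = 33400 J.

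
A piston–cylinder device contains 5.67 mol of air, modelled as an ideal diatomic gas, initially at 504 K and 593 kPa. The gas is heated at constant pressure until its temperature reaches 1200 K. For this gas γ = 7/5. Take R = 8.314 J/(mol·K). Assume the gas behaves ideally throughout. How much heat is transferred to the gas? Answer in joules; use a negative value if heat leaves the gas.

115000 J

V₁ = nRT₁/P₁ = 5.67×8.314×504/593 = 40.1 L.
Isobaric: P stays 593 kPa; V/T = const ⇒ T₂ = 1200 K, V₂ = 95.4 L.
W = PΔV = 593×(95.4−40.1) kPa·L = 32800 J.
ΔU = nCvΔT = 5.67×20.8×(1200−504) = 82000 J.
Q = ΔU + W = nCpΔT = 115000 J.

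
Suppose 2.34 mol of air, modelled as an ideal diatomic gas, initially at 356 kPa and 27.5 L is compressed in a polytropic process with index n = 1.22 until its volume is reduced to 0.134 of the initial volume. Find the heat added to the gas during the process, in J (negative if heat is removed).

T₁ = P₁V₁/(nR) = 356×27.5/(2.34×8.314) = 503 K.
Polytropic n=1.22: T₂ = T₁(V₁/V₂)^(n−1) = 503×(7.46)^0.22 = 783 K; P₂ = P₁(V₁/V₂)^n = 4130 kPa.
W = (P₁V₁−P₂V₂)/(n−1) = (356×27.5−4130×3.69)/0.22 = -24700 J.
ΔU = nCvΔT = 2.34×20.8×(783−503) = 13600 J.
Q = ΔU + W = -11100 J.

-11100 J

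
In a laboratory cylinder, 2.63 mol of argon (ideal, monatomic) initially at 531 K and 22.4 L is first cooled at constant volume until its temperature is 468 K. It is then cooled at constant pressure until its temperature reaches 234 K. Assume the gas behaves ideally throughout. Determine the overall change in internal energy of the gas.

P₁ = nRT₁/V₁ = 2.63×8.314×531/22.4 = 518 kPa.
Step 1 — Isochoric: V stays 22.4 L; P/T = const ⇒ T₂ = 468 K, P₂ = 457 kPa.
W = 0 (no volume change).
ΔU = nCvΔT = 2.63×12.5×(468−531) = -2070 J.
Q = ΔU = -2070 J.
State after step 1: P = 457 kPa, V = 22.4 L, T = 468 K.
Step 2 — Isobaric: P stays 457 kPa; V/T = const ⇒ T₂ = 234 K, V₂ = 11.2 L.
W = PΔV = 457×(11.2−22.4) kPa·L = -5120 J.
ΔU = nCvΔT = 2.63×12.5×(234−468) = -7670 J.
Q = ΔU + W = nCpΔT = -12800 J.
Net over both steps: W = -5120 J, Q = -14900 J, ΔU = -9740 J.

-9740 J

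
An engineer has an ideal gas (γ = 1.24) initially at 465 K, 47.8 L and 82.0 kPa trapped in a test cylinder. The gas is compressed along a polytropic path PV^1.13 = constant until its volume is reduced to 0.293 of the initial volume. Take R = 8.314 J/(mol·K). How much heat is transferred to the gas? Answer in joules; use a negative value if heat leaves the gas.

n = P₁V₁/(RT₁) = 82.0×47.8/(8.314×465) = 1.01 mol.
Polytropic n=1.13: T₂ = T₁(V₁/V₂)^(n−1) = 465×(3.41)^0.13 = 545 K; P₂ = P₁(V₁/V₂)^n = 328 kPa.
W = (P₁V₁−P₂V₂)/(n−1) = (82.0×47.8−328×14.0)/0.13 = -5220 J.
ΔU = nCvΔT = 1.01×34.6×(545−465) = 2830 J.
Q = ΔU + W = -2390 J.

-2390 J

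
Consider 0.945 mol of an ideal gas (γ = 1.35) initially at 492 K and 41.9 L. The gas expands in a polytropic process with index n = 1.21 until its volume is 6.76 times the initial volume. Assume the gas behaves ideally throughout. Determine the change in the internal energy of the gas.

P₁ = nRT₁/V₁ = 0.945×8.314×492/41.9 = 92.3 kPa.
Polytropic n=1.21: T₂ = T₁(V₁/V₂)^(n−1) = 492×(0.148)^0.21 = 329 K; P₂ = P₁(V₁/V₂)^n = 9.14 kPa.
For an ideal gas ΔU = nCvΔT with Cv = R/(γ−1) = 23.8 J/(mol·K).
ΔU = 0.945×23.8×(329−492) = -3650 J.

-3650 J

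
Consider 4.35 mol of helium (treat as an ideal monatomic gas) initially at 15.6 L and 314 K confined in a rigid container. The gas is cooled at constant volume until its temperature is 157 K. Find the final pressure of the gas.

P₁ = nRT₁/V₁ = 4.35×8.314×314/15.6 = 728 kPa.
Isochoric: V stays 15.6 L; P/T = const ⇒ T₂ = 157 K, P₂ = 364 kPa.

364 kPa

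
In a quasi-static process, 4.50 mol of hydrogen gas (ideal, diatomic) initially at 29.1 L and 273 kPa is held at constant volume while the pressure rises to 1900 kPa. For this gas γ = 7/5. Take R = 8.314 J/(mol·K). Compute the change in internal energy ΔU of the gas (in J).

T₁ = P₁V₁/(nR) = 273×29.1/(4.50×8.314) = 212 K.
Isochoric: V stays 29.1 L; P/T = const ⇒ T₂ = 1480 K, P₂ = 1900 kPa.
For an ideal gas ΔU = nCvΔT with Cv = (5/2)R = 20.8 J/(mol·K).
ΔU = 4.50×20.8×(1480−212) = 118000 J.

118000 J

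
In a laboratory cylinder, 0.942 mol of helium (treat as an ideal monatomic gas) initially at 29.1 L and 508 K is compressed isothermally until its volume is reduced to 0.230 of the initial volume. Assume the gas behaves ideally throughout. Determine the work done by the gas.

-5850 J

P₁ = nRT₁/V₁ = 0.942×8.314×508/29.1 = 137 kPa.
Isothermal: T stays 508 K; PV = const ⇒ V₂ = 6.69 L, P₂ = 594 kPa.
W = nRT ln(V₂/V₁) = 0.942×8.314×508×ln(0.230) = -5850 J.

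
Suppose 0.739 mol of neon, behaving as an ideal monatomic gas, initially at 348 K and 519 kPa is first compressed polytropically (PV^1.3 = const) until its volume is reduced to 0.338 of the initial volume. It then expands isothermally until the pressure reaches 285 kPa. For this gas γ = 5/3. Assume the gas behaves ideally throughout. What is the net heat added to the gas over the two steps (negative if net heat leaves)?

4440 J

V₁ = nRT₁/P₁ = 0.739×8.314×348/519 = 4.12 L.
Step 1 — Polytropic n=1.3: T₂ = T₁(V₁/V₂)^(n−1) = 348×(2.96)^0.30 = 482 K; P₂ = P₁(V₁/V₂)^n = 2130 kPa.
W = (P₁V₁−P₂V₂)/(n−1) = (519×4.12−2130×1.39)/0.30 = -2740 J.
ΔU = nCvΔT = 0.739×12.5×(482−348) = 1230 J.
Q = ΔU + W = -1510 J.
State after step 1: P = 2130 kPa, V = 1.39 L, T = 482 K.
Step 2 — Isothermal: T stays 482 K; PV = const ⇒ V₂ = 10.4 L, P₂ = 285 kPa.
ΔU = 0 (ideal gas, T constant).
W = nRT ln(V₂/V₁) = 0.739×8.314×482×ln(7.46) = 5950 J.
Q = ΔU + W = 5950 J.
Net over both steps: W = 3210 J, Q = 4440 J, ΔU = 1230 J.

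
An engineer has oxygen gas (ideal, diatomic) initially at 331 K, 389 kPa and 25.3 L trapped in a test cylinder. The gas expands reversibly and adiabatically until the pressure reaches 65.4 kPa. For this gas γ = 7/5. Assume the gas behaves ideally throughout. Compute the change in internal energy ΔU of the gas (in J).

-9820 J

n = P₁V₁/(RT₁) = 389×25.3/(8.314×331) = 3.58 mol.
Adiabatic: T₂/T₁ = (P₂/P₁)^((γ−1)/γ) ⇒ T₂ = 331×(0.168)^0.286 = 199 K; V₂ = 90.4 L.
For an ideal gas ΔU = nCvΔT with Cv = (5/2)R = 20.8 J/(mol·K).
ΔU = 3.58×20.8×(199−331) = -9820 J.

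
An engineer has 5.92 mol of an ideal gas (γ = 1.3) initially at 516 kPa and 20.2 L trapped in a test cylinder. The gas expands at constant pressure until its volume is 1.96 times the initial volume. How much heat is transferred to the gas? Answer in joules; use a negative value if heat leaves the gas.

T₁ = P₁V₁/(nR) = 516×20.2/(5.92×8.314) = 212 K.
Isobaric: P stays 516 kPa; V/T = const ⇒ T₂ = 415 K, V₂ = 39.6 L.
W = PΔV = 516×(39.6−20.2) kPa·L = 10000 J.
ΔU = nCvΔT = 5.92×27.7×(415−212) = 33400 J.
Q = ΔU + W = nCpΔT = 43400 J.

43400 J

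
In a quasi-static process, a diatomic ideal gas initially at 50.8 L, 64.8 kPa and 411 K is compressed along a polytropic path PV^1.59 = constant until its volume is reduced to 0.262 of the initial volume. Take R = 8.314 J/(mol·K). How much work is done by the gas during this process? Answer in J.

n = P₁V₁/(RT₁) = 64.8×50.8/(8.314×411) = 0.963 mol.
Polytropic n=1.59: T₂ = T₁(V₁/V₂)^(n−1) = 411×(3.82)^0.59 = 906 K; P₂ = P₁(V₁/V₂)^n = 545 kPa.
W = (P₁V₁−P₂V₂)/(n−1) = (64.8×50.8−545×13.3)/0.59 = -6720 J.

-6720 J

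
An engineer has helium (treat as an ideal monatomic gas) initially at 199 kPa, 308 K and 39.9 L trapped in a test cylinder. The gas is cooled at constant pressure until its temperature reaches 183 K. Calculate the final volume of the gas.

Isobaric: P stays 199 kPa; V/T = const ⇒ T₂ = 183 K, V₂ = 23.7 L.

23.7 L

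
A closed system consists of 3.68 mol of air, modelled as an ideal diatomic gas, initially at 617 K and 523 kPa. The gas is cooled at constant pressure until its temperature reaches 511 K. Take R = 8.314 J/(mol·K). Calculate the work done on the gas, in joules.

3240 J

V₁ = nRT₁/P₁ = 3.68×8.314×617/523 = 36.1 L.
Isobaric: P stays 523 kPa; V/T = const ⇒ T₂ = 511 K, V₂ = 29.9 L.
W = PΔV = 523×(29.9−36.1) kPa·L = -3240 J.
Work done on the gas = −W_by = 3240 J.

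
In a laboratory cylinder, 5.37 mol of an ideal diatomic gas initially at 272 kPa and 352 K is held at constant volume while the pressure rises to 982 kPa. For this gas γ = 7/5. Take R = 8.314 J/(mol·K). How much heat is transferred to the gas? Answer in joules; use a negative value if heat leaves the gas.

V₁ = nRT₁/P₁ = 5.37×8.314×352/272 = 57.8 L.
Isochoric: V stays 57.8 L; P/T = const ⇒ T₂ = 1270 K, P₂ = 982 kPa.
W = 0 (no volume change).
ΔU = nCvΔT = 5.37×20.8×(1270−352) = 103000 J.
Q = ΔU = 103000 J.

103000 J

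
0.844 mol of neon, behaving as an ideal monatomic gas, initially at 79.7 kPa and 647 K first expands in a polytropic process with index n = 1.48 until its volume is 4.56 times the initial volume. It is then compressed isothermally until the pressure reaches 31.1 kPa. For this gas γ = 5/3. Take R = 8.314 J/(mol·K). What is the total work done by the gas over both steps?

V₁ = nRT₁/P₁ = 0.844×8.314×647/79.7 = 57.0 L.
Step 1 — Polytropic n=1.48: T₂ = T₁(V₁/V₂)^(n−1) = 647×(0.219)^0.48 = 312 K; P₂ = P₁(V₁/V₂)^n = 8.44 kPa.
W = (P₁V₁−P₂V₂)/(n−1) = (79.7×57.0−8.44×260)/0.48 = 4890 J.
ΔU = nCvΔT = 0.844×12.5×(312−647) = -3520 J.
Q = ΔU + W = 1370 J.
State after step 1: P = 8.44 kPa, V = 260 L, T = 312 K.
Step 2 — Isothermal: T stays 312 K; PV = const ⇒ V₂ = 70.5 L, P₂ = 31.1 kPa.
ΔU = 0 (ideal gas, T constant).
W = nRT ln(V₂/V₁) = 0.844×8.314×312×ln(0.271) = -2860 J.
Q = ΔU + W = -2860 J.
Net over both steps: W = 2030 J, Q = -1490 J, ΔU = -3520 J.

2030 J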